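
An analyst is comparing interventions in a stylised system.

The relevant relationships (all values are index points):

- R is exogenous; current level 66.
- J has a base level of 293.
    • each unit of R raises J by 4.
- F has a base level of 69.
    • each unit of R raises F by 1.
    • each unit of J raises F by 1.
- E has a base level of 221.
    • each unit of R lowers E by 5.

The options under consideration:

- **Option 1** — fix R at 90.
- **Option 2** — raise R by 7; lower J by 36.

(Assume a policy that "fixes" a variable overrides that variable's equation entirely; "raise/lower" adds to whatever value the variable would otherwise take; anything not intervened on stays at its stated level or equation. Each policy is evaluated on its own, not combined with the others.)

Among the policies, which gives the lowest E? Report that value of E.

-229

Option 1 (R := 90):
  R = 90
  E = 221 − 5·90 = -229
Option 2 (R + 7, J − 36):
  R = 66 + 7 = 73
  E = 221 − 5·73 = -144
Comparing — Option 1: E=-229, Option 2: E=-144. Lowest is -229 (Option 1).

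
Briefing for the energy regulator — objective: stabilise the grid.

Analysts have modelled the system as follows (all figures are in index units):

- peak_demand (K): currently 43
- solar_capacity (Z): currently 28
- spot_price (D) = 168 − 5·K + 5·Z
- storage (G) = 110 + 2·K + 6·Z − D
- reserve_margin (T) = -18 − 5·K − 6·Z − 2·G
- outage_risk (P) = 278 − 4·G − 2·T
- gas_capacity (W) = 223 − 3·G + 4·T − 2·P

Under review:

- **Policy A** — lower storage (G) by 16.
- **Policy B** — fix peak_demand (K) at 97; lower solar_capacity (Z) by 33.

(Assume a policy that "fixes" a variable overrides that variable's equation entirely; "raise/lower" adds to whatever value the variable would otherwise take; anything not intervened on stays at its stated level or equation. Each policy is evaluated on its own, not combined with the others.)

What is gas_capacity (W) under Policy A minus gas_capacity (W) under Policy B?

4547

Policy A (G − 16):
  K = 43
  Z = 28
  D = 168 − 5·43 + 5·28 = 93
  G = 110 + 2·43 + 6·28 − 93 (−16 from intervention) = 255
  T = -18 − 5·43 − 6·28 − 2·255 = -911
  P = 278 − 4·255 − 2·(-911) = 1080
  W = 223 − 3·255 + 4·(-911) − 2·1080 = -6346
Policy B (K := 97, Z − 33):
  K = 97
  Z = 28 − 33 = -5
  D = 168 − 5·97 + 5·(-5) = -342
  G = 110 + 2·97 + 6·(-5) − (-342) = 616
  T = -18 − 5·97 − 6·(-5) − 2·616 = -1705
  P = 278 − 4·616 − 2·(-1705) = 1224
  W = 223 − 3·616 + 4·(-1705) − 2·1224 = -10893
W: -6346 − (-10893) = 4547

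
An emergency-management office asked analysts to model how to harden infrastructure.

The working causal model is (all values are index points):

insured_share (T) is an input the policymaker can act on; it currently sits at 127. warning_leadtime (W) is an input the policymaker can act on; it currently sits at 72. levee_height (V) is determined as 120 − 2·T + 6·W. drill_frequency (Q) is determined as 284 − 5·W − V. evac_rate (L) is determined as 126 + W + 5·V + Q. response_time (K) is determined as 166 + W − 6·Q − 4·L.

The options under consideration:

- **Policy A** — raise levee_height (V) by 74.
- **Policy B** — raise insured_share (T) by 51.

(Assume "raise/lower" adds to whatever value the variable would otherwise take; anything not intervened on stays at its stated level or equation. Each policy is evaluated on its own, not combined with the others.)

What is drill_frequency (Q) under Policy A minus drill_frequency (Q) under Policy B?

-176

Policy A (V + 74):
  T = 127
  W = 72
  V = 120 − 2·127 + 6·72 (+74 from intervention) = 372
  Q = 284 − 5·72 − 372 = -448
Policy B (T + 51):
  T = 127 + 51 = 178
  W = 72
  V = 120 − 2·178 + 6·72 = 196
  Q = 284 − 5·72 − 196 = -272
Q: -448 − (-272) = -176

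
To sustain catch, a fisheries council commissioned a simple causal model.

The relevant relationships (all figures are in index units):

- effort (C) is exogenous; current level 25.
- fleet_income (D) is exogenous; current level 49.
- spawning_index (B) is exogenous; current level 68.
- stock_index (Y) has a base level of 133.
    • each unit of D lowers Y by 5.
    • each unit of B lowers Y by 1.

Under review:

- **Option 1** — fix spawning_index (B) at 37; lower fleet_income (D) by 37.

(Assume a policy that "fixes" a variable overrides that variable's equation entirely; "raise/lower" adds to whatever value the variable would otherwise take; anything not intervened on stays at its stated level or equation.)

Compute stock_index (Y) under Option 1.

36

Option 1 (B := 37, D − 37):
  D = 49 − 37 = 12
  B = 37
  Y = 133 − 5·12 − 37 = 36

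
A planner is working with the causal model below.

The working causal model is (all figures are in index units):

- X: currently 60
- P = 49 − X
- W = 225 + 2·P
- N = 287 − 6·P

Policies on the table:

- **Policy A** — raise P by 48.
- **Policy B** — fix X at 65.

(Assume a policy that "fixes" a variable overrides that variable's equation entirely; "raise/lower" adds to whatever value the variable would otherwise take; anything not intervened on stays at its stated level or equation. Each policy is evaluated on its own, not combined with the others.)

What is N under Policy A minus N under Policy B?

Policy A (P + 48):
  X = 60
  P = 49 − 60 (+48 from intervention) = 37
  N = 287 − 6·37 = 65
Policy B (X := 65):
  X = 65
  P = 49 − 65 = -16
  N = 287 − 6·(-16) = 383
N: 65 − 383 = -318

-318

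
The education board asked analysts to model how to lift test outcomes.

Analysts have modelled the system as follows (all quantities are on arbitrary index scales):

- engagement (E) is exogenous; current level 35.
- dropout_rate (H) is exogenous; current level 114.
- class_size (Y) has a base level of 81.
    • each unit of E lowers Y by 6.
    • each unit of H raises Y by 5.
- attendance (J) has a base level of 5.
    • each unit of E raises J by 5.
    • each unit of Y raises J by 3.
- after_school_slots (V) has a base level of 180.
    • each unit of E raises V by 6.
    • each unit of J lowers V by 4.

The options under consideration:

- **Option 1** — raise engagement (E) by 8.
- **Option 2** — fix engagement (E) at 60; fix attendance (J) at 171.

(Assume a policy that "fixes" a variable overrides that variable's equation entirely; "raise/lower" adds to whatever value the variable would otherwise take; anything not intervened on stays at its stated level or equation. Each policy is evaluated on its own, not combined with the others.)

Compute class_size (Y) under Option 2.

Option 2 (E := 60, J := 171):
  E = 60
  H = 114
  Y = 81 − 6·60 + 5·114 = 291

291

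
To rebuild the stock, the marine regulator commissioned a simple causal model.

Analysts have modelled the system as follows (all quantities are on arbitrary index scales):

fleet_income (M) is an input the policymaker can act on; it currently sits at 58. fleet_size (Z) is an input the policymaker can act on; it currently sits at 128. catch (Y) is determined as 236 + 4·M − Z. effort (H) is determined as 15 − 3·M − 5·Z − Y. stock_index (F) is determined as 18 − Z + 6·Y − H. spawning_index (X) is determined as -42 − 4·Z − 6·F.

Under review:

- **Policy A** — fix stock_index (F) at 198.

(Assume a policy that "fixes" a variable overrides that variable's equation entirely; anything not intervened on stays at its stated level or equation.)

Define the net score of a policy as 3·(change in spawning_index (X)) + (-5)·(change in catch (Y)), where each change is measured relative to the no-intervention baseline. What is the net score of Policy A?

Baseline:
  M = 58
  Z = 128
  Y = 236 + 4·58 − 128 = 340
  H = 15 − 3·58 − 5·128 − 340 = -1139
  F = 18 − 128 + 6·340 − (-1139) = 3069
  X = -42 − 4·128 − 6·3069 = -18968
Policy A (F := 198):
  M = 58
  Z = 128
  Y = 236 + 4·58 − 128 = 340
  H = 15 − 3·58 − 5·128 − 340 = -1139
  F = 198
  X = -42 − 4·128 − 6·198 = -1742
ΔX = -1742 − (-18968) = 17226; ΔY = 340 − 340 = 0
Score = 3·17226 + (-5)·0 = 51678

51678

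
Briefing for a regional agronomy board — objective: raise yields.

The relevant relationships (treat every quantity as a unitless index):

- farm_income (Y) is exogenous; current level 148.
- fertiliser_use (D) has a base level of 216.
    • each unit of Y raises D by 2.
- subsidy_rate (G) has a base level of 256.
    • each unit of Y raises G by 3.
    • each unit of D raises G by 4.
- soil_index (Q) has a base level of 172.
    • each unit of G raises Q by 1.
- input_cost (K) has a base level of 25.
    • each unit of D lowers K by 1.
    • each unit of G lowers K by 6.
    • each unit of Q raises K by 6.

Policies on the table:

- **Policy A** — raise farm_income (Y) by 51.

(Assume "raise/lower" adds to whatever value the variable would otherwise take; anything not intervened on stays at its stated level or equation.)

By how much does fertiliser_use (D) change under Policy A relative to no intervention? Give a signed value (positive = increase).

Baseline:
  Y = 148
  D = 216 + 2·148 = 512
Policy A (Y + 51):
  Y = 148 + 51 = 199
  D = 216 + 2·199 = 614
Change in D: 614 − 512 = 102

102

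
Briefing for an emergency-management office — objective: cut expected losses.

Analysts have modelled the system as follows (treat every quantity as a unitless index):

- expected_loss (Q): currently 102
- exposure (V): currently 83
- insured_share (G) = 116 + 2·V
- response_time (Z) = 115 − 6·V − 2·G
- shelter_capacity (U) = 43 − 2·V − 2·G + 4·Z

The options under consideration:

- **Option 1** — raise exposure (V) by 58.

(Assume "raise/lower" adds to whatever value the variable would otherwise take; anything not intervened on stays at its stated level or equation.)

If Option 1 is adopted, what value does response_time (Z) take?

Option 1 (V + 58):
  V = 83 + 58 = 141
  G = 116 + 2·141 = 398
  Z = 115 − 6·141 − 2·398 = -1527

-1527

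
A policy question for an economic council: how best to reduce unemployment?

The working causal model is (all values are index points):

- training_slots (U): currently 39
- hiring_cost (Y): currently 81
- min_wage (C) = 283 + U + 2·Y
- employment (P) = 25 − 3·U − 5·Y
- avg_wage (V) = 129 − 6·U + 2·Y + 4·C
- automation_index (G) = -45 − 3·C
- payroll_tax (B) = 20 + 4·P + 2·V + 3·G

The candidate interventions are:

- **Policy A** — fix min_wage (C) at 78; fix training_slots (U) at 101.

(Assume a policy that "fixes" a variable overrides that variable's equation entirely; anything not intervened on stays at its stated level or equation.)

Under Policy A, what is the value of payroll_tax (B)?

-3555

Policy A (C := 78, U := 101):
  U = 101
  Y = 81
  C = 78
  P = 25 − 3·101 − 5·81 = -683
  V = 129 − 6·101 + 2·81 + 4·78 = -3
  G = -45 − 3·78 = -279
  B = 20 + 4·(-683) + 2·(-3) + 3·(-279) = -3555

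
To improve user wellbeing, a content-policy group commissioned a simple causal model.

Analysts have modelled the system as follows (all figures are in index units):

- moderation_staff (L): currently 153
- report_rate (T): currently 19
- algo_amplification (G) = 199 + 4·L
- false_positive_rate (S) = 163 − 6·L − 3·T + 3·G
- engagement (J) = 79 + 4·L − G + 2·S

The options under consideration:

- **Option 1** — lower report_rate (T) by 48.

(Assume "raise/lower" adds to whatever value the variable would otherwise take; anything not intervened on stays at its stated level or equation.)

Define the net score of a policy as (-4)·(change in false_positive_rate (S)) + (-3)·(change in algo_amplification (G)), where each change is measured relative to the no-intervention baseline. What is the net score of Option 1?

-576

Baseline:
  L = 153
  T = 19
  G = 199 + 4·153 = 811
  S = 163 − 6·153 − 3·19 + 3·811 = 1621
Option 1 (T − 48):
  L = 153
  T = 19 − 48 = -29
  G = 199 + 4·153 = 811
  S = 163 − 6·153 − 3·(-29) + 3·811 = 1765
ΔS = 1765 − 1621 = 144; ΔG = 811 − 811 = 0
Score = (-4)·144 + (-3)·0 = -576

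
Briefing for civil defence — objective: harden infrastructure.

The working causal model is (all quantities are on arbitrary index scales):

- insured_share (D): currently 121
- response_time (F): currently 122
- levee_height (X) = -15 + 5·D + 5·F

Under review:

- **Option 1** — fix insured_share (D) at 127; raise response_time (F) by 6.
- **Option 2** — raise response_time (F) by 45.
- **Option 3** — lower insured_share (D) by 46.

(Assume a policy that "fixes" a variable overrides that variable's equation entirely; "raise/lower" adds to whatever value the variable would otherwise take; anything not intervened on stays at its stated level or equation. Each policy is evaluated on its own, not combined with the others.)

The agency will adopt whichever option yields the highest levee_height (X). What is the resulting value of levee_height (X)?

Option 1 (D := 127, F + 6):
  D = 127
  F = 122 + 6 = 128
  X = -15 + 5·127 + 5·128 = 1260
Option 2 (F + 45):
  D = 121
  F = 122 + 45 = 167
  X = -15 + 5·121 + 5·167 = 1425
Option 3 (D − 46):
  D = 121 − 46 = 75
  F = 122
  X = -15 + 5·75 + 5·122 = 970
Comparing — Option 1: X=1260, Option 2: X=1425, Option 3: X=970. Highest is 1425 (Option 2).

1425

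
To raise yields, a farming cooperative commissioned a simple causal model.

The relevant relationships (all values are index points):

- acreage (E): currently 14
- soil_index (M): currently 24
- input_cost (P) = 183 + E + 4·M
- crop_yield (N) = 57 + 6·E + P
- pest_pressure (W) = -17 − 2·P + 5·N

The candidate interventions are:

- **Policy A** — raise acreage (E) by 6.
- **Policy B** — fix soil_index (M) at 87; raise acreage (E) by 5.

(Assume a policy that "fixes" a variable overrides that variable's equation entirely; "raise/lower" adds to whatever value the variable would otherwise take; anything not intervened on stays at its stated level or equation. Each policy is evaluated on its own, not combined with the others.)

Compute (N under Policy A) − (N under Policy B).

-245

Policy A (E + 6):
  E = 14 + 6 = 20
  M = 24
  P = 183 + 20 + 4·24 = 299
  N = 57 + 6·20 + 299 = 476
Policy B (M := 87, E + 5):
  E = 14 + 5 = 19
  M = 87
  P = 183 + 19 + 4·87 = 550
  N = 57 + 6·19 + 550 = 721
N: 476 − 721 = -245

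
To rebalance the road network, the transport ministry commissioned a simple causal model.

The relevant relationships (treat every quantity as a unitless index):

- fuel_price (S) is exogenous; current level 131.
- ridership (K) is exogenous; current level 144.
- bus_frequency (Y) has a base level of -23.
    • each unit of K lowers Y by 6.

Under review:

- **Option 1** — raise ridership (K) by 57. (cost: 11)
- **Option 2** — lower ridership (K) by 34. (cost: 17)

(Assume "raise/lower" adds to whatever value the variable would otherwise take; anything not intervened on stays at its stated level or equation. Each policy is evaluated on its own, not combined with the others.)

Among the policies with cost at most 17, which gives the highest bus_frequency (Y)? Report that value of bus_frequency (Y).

-683

Option 1 (K + 57):
  K = 144 + 57 = 201
  Y = -23 − 6·201 = -1229
Option 2 (K − 34):
  K = 144 − 34 = 110
  Y = -23 − 6·110 = -683
Comparing — Option 1: Y=-1229, Option 2: Y=-683. Highest is -683 (Option 2).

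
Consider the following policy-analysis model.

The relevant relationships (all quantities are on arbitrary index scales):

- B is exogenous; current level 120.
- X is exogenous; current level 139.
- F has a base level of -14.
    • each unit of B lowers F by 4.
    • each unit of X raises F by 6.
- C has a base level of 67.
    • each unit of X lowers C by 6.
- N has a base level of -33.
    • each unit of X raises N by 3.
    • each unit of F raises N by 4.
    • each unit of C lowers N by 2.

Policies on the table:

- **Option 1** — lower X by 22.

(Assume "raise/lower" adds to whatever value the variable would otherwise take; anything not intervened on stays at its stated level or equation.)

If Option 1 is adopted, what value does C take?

-635

Option 1 (X − 22):
  X = 139 − 22 = 117
  C = 67 − 6·117 = -635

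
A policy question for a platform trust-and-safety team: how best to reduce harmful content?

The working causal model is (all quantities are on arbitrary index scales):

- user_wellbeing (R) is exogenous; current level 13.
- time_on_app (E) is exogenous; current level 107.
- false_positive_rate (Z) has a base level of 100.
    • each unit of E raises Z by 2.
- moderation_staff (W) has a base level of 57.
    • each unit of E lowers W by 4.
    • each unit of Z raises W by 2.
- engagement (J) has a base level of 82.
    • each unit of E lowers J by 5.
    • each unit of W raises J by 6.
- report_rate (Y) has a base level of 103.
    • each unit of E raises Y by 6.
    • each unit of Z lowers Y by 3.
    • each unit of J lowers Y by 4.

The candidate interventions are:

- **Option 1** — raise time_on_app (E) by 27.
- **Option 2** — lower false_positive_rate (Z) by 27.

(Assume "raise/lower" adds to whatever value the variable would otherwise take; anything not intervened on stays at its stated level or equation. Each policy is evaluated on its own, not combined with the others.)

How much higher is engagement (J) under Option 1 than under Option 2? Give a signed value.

Option 1 (E + 27):
  E = 107 + 27 = 134
  Z = 100 + 2·134 = 368
  W = 57 − 4·134 + 2·368 = 257
  J = 82 − 5·134 + 6·257 = 954
Option 2 (Z − 27):
  E = 107
  Z = 100 + 2·107 (−27 from intervention) = 287
  W = 57 − 4·107 + 2·287 = 203
  J = 82 − 5·107 + 6·203 = 765
J: 954 − 765 = 189

189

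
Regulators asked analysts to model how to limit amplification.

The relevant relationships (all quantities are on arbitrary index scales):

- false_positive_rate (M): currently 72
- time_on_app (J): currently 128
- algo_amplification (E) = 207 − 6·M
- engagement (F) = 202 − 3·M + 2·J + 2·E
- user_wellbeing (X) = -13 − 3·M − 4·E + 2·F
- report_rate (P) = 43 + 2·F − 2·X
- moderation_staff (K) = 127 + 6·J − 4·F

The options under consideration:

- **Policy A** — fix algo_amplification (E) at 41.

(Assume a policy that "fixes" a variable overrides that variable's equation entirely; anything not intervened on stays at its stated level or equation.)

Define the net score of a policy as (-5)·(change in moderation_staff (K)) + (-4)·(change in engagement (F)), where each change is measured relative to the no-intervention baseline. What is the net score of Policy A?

8512

Baseline:
  M = 72
  J = 128
  E = 207 − 6·72 = -225
  F = 202 − 3·72 + 2·128 + 2·(-225) = -208
  K = 127 + 6·128 − 4·(-208) = 1727
Policy A (E := 41):
  M = 72
  J = 128
  E = 41
  F = 202 − 3·72 + 2·128 + 2·41 = 324
  K = 127 + 6·128 − 4·324 = -401
ΔK = -401 − 1727 = -2128; ΔF = 324 − (-208) = 532
Score = (-5)·(-2128) + (-4)·532 = 8512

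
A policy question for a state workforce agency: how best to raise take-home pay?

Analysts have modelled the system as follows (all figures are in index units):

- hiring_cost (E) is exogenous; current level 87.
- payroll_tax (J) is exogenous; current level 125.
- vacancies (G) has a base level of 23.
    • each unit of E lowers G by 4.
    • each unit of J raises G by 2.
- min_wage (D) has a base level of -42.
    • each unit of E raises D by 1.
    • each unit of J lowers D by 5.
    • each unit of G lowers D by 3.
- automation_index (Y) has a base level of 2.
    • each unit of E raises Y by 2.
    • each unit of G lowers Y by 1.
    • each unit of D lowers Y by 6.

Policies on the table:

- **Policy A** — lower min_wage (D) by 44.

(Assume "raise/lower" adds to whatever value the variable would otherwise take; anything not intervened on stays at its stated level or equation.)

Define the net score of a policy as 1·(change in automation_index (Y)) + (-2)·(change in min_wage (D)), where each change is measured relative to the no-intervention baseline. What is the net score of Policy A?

352

Baseline:
  E = 87
  J = 125
  G = 23 − 4·87 + 2·125 = -75
  D = -42 + 87 − 5·125 − 3·(-75) = -355
  Y = 2 + 2·87 − (-75) − 6·(-355) = 2381
Policy A (D − 44):
  E = 87
  J = 125
  G = 23 − 4·87 + 2·125 = -75
  D = -42 + 87 − 5·125 − 3·(-75) (−44 from intervention) = -399
  Y = 2 + 2·87 − (-75) − 6·(-399) = 2645
ΔY = 2645 − 2381 = 264; ΔD = -399 − (-355) = -44
Score = 1·264 + (-2)·(-44) = 352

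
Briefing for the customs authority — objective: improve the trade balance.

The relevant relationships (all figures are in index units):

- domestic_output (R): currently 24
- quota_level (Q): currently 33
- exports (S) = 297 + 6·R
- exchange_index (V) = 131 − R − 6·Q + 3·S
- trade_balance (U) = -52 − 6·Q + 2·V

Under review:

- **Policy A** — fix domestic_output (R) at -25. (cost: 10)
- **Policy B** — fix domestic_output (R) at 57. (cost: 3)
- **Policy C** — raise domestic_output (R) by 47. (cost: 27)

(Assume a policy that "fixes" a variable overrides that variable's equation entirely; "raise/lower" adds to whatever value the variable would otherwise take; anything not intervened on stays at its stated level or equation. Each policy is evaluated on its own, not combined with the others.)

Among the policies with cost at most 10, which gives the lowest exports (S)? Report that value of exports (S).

Policy A (R := -25):
  R = -25
  S = 297 + 6·(-25) = 147
Policy B (R := 57):
  R = 57
  S = 297 + 6·57 = 639
Comparing — Policy A: S=147, Policy B: S=639. Lowest is 147 (Policy A).

147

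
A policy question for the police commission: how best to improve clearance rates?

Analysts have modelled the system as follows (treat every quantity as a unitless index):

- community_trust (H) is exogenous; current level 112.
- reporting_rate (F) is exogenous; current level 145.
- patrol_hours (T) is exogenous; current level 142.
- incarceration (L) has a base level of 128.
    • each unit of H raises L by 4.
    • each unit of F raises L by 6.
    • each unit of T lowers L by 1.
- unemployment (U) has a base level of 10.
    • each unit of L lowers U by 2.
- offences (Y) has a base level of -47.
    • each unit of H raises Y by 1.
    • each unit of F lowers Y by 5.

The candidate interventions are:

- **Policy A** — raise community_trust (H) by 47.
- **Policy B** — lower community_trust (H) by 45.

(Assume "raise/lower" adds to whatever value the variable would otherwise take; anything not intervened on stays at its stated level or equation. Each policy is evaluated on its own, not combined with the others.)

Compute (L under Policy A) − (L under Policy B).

368

Policy A (H + 47):
  H = 112 + 47 = 159
  F = 145
  T = 142
  L = 128 + 4·159 + 6·145 − 142 = 1492
Policy B (H − 45):
  H = 112 − 45 = 67
  F = 145
  T = 142
  L = 128 + 4·67 + 6·145 − 142 = 1124
L: 1492 − 1124 = 368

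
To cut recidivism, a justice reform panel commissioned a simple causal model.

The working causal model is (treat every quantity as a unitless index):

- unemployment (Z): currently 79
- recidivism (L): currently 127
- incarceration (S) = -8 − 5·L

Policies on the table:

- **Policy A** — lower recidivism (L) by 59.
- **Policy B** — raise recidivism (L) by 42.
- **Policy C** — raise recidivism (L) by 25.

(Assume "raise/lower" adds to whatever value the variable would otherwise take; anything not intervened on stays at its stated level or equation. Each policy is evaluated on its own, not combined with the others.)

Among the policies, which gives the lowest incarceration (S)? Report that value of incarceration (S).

Policy A (L − 59):
  L = 127 − 59 = 68
  S = -8 − 5·68 = -348
Policy B (L + 42):
  L = 127 + 42 = 169
  S = -8 − 5·169 = -853
Policy C (L + 25):
  L = 127 + 25 = 152
  S = -8 − 5·152 = -768
Comparing — Policy A: S=-348, Policy B: S=-853, Policy C: S=-768. Lowest is -853 (Policy B).

-853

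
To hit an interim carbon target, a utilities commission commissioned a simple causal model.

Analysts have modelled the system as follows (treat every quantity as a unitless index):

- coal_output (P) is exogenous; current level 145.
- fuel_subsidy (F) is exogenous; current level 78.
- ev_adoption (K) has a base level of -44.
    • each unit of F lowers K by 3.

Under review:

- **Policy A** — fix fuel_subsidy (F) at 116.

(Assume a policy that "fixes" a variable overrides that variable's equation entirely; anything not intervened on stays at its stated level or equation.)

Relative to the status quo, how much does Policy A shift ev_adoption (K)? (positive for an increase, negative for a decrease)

-114

Baseline:
  F = 78
  K = -44 − 3·78 = -278
Policy A (F := 116):
  F = 116
  K = -44 − 3·116 = -392
Change in K: -392 − (-278) = -114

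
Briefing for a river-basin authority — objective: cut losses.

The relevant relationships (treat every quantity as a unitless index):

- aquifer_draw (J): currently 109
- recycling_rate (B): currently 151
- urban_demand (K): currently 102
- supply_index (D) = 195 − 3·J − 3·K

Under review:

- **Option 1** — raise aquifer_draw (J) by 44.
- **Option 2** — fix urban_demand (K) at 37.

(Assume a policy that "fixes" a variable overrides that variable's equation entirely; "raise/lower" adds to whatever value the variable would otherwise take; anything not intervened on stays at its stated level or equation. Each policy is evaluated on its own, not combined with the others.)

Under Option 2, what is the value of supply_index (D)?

-243

Option 2 (K := 37):
  J = 109
  K = 37
  D = 195 − 3·109 − 3·37 = -243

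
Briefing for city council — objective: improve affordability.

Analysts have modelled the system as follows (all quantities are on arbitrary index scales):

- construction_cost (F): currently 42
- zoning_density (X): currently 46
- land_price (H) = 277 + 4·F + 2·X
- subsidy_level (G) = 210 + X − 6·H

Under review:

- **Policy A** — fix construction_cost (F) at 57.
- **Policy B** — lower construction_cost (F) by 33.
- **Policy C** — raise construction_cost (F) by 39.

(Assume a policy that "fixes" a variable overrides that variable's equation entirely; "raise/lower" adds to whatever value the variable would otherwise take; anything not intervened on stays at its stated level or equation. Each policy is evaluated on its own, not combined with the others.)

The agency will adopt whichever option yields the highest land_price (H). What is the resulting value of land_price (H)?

693

Policy A (F := 57):
  F = 57
  X = 46
  H = 277 + 4·57 + 2·46 = 597
Policy B (F − 33):
  F = 42 − 33 = 9
  X = 46
  H = 277 + 4·9 + 2·46 = 405
Policy C (F + 39):
  F = 42 + 39 = 81
  X = 46
  H = 277 + 4·81 + 2·46 = 693
Comparing — Policy A: H=597, Policy B: H=405, Policy C: H=693. Highest is 693 (Policy C).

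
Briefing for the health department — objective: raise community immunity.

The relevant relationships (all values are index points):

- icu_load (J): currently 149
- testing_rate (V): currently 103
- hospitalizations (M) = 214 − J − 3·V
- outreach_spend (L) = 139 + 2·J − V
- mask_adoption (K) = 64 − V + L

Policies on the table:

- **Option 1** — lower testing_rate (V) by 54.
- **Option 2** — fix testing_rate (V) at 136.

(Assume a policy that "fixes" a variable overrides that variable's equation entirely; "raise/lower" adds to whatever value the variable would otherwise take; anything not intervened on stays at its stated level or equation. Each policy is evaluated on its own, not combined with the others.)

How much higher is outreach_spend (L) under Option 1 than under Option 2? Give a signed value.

Option 1 (V − 54):
  J = 149
  V = 103 − 54 = 49
  L = 139 + 2·149 − 49 = 388
Option 2 (V := 136):
  J = 149
  V = 136
  L = 139 + 2·149 − 136 = 301
L: 388 − 301 = 87

87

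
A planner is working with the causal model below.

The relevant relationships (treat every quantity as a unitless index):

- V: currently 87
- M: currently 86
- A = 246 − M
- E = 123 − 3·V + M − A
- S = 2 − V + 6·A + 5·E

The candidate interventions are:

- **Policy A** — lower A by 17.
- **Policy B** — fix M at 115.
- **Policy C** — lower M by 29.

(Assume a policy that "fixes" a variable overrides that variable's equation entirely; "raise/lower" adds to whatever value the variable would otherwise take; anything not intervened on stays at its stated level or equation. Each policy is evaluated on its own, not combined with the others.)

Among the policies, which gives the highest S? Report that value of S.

Policy A (A − 17):
  V = 87
  M = 86
  A = 246 − 86 (−17 from intervention) = 143
  E = 123 − 3·87 + 86 − 143 = -195
  S = 2 − 87 + 6·143 + 5·(-195) = -202
Policy B (M := 115):
  V = 87
  M = 115
  A = 246 − 115 = 131
  E = 123 − 3·87 + 115 − 131 = -154
  S = 2 − 87 + 6·131 + 5·(-154) = -69
Policy C (M − 29):
  V = 87
  M = 86 − 29 = 57
  A = 246 − 57 = 189
  E = 123 − 3·87 + 57 − 189 = -270
  S = 2 − 87 + 6·189 + 5·(-270) = -301
Comparing — Policy A: S=-202, Policy B: S=-69, Policy C: S=-301. Highest is -69 (Policy B).

-69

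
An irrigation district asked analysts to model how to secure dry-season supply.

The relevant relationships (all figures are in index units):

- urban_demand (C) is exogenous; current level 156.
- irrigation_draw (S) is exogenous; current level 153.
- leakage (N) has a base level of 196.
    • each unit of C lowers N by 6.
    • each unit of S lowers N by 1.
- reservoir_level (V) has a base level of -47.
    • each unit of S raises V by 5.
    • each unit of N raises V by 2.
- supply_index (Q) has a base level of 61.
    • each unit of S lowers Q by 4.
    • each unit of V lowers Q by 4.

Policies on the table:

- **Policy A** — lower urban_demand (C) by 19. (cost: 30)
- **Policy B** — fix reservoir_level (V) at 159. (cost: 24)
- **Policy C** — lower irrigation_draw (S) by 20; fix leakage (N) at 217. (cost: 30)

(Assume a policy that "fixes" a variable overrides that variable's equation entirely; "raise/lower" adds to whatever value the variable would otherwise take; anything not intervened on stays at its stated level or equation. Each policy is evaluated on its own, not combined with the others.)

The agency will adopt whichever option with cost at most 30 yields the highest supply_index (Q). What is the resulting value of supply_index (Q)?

2809

Policy A (C − 19):
  C = 156 − 19 = 137
  S = 153
  N = 196 − 6·137 − 153 = -779
  V = -47 + 5·153 + 2·(-779) = -840
  Q = 61 − 4·153 − 4·(-840) = 2809
Policy B (V := 159):
  C = 156
  S = 153
  N = 196 − 6·156 − 153 = -893
  V = 159
  Q = 61 − 4·153 − 4·159 = -1187
Policy C (S − 20, N := 217):
  C = 156
  S = 153 − 20 = 133
  N = 217
  V = -47 + 5·133 + 2·217 = 1052
  Q = 61 − 4·133 − 4·1052 = -4679
Comparing — Policy A: Q=2809, Policy B: Q=-1187, Policy C: Q=-4679. Highest is 2809 (Policy A).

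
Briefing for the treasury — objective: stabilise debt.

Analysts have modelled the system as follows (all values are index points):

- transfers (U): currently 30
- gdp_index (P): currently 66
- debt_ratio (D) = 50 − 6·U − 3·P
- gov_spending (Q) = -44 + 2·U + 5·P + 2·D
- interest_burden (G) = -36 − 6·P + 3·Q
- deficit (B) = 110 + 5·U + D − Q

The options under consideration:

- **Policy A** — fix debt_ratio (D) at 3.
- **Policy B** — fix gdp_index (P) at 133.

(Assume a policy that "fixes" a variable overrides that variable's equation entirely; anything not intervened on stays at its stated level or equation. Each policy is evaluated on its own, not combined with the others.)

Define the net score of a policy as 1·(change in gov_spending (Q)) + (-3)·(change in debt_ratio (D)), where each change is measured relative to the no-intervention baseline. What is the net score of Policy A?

Baseline:
  U = 30
  P = 66
  D = 50 − 6·30 − 3·66 = -328
  Q = -44 + 2·30 + 5·66 + 2·(-328) = -310
Policy A (D := 3):
  U = 30
  P = 66
  D = 3
  Q = -44 + 2·30 + 5·66 + 2·3 = 352
ΔQ = 352 − (-310) = 662; ΔD = 3 − (-328) = 331
Score = 1·662 + (-3)·331 = -331

-331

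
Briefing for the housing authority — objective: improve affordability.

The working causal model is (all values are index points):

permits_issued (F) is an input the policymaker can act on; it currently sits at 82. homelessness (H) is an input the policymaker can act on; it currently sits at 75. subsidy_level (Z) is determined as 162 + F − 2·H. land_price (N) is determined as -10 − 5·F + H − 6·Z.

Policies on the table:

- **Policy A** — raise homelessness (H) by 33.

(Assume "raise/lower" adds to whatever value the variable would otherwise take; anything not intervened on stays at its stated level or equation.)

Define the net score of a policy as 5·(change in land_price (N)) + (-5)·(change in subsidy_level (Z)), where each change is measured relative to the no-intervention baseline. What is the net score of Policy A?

2475

Baseline:
  F = 82
  H = 75
  Z = 162 + 82 − 2·75 = 94
  N = -10 − 5·82 + 75 − 6·94 = -909
Policy A (H + 33):
  F = 82
  H = 75 + 33 = 108
  Z = 162 + 82 − 2·108 = 28
  N = -10 − 5·82 + 108 − 6·28 = -480
ΔN = -480 − (-909) = 429; ΔZ = 28 − 94 = -66
Score = 5·429 + (-5)·(-66) = 2475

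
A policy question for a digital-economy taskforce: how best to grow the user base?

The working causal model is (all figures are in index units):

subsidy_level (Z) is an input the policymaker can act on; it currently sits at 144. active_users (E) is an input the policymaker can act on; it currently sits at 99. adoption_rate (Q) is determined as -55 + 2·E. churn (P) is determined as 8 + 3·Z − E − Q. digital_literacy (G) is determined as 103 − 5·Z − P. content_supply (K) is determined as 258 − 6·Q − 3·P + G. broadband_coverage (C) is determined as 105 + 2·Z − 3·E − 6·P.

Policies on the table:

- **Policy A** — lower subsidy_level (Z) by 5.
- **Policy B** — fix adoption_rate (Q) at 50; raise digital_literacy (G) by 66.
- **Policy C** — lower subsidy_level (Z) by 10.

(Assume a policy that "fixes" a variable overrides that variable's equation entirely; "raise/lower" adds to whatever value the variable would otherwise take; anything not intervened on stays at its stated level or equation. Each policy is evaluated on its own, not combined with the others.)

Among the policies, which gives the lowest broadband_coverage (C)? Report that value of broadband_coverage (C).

-1650

Policy A (Z − 5):
  Z = 144 − 5 = 139
  E = 99
  Q = -55 + 2·99 = 143
  P = 8 + 3·139 − 99 − 143 = 183
  C = 105 + 2·139 − 3·99 − 6·183 = -1012
Policy B (Q := 50, G + 66):
  Z = 144
  E = 99
  Q = 50
  P = 8 + 3·144 − 99 − 50 = 291
  C = 105 + 2·144 − 3·99 − 6·291 = -1650
Policy C (Z − 10):
  Z = 144 − 10 = 134
  E = 99
  Q = -55 + 2·99 = 143
  P = 8 + 3·134 − 99 − 143 = 168
  C = 105 + 2·134 − 3·99 − 6·168 = -932
Comparing — Policy A: C=-1012, Policy B: C=-1650, Policy C: C=-932. Lowest is -1650 (Policy B).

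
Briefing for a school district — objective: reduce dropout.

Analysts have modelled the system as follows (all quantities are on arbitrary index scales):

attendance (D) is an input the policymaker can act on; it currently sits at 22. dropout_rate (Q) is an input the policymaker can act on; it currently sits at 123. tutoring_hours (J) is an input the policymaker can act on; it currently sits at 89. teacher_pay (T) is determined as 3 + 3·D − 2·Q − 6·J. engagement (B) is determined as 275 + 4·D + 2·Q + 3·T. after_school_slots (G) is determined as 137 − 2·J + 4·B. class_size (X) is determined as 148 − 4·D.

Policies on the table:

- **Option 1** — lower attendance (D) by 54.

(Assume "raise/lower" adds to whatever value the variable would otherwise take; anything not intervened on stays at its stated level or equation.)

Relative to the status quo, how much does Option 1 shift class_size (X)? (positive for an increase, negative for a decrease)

216

Baseline:
  D = 22
  X = 148 − 4·22 = 60
Option 1 (D − 54):
  D = 22 − 54 = -32
  X = 148 − 4·(-32) = 276
Change in X: 276 − 60 = 216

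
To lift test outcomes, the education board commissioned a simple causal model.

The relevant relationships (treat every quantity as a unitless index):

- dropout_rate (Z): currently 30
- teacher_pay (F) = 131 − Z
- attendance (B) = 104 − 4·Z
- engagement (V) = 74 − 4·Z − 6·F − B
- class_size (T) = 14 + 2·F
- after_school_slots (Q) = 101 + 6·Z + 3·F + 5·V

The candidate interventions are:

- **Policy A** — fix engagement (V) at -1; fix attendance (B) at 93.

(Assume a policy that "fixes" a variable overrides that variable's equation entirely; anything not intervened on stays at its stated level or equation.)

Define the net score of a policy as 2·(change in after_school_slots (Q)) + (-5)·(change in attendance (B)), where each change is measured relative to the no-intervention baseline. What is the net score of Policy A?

Baseline:
  Z = 30
  F = 131 − 30 = 101
  B = 104 − 4·30 = -16
  V = 74 − 4·30 − 6·101 − (-16) = -636
  Q = 101 + 6·30 + 3·101 + 5·(-636) = -2596
Policy A (V := -1, B := 93):
  Z = 30
  F = 131 − 30 = 101
  B = 93
  V = -1
  Q = 101 + 6·30 + 3·101 + 5·(-1) = 579
ΔQ = 579 − (-2596) = 3175; ΔB = 93 − (-16) = 109
Score = 2·3175 + (-5)·109 = 5805

5805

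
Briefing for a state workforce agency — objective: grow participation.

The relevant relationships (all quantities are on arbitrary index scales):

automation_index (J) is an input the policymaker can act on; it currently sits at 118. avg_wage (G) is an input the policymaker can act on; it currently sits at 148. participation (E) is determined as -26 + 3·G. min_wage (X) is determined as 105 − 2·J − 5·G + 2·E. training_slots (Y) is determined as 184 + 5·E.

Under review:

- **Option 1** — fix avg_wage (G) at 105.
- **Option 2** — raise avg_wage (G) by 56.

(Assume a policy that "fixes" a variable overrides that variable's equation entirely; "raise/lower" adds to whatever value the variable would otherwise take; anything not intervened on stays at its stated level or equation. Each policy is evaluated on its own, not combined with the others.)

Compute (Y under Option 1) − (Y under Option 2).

Option 1 (G := 105):
  G = 105
  E = -26 + 3·105 = 289
  Y = 184 + 5·289 = 1629
Option 2 (G + 56):
  G = 148 + 56 = 204
  E = -26 + 3·204 = 586
  Y = 184 + 5·586 = 3114
Y: 1629 − 3114 = -1485

-1485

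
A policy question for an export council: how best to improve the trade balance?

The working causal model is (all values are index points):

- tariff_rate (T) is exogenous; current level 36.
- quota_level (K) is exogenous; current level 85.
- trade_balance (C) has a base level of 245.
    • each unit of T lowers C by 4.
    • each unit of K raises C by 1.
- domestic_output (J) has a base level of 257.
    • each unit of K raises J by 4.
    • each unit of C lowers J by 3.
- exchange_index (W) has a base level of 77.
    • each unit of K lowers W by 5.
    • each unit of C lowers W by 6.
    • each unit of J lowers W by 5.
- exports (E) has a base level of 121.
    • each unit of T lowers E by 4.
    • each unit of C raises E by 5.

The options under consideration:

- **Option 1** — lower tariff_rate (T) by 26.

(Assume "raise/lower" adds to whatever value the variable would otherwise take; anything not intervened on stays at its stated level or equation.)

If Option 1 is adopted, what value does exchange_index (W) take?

-723

Option 1 (T − 26):
  T = 36 − 26 = 10
  K = 85
  C = 245 − 4·10 + 85 = 290
  J = 257 + 4·85 − 3·290 = -273
  W = 77 − 5·85 − 6·290 − 5·(-273) = -723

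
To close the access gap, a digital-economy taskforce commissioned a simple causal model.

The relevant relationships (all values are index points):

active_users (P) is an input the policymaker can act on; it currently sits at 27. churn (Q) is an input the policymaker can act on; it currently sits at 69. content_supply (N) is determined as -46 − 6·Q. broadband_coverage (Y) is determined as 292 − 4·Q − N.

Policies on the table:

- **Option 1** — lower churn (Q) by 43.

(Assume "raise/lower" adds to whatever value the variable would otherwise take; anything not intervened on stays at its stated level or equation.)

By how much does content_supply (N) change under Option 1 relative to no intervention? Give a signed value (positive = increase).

Baseline:
  Q = 69
  N = -46 − 6·69 = -460
Option 1 (Q − 43):
  Q = 69 − 43 = 26
  N = -46 − 6·26 = -202
Change in N: -202 − (-460) = 258

258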